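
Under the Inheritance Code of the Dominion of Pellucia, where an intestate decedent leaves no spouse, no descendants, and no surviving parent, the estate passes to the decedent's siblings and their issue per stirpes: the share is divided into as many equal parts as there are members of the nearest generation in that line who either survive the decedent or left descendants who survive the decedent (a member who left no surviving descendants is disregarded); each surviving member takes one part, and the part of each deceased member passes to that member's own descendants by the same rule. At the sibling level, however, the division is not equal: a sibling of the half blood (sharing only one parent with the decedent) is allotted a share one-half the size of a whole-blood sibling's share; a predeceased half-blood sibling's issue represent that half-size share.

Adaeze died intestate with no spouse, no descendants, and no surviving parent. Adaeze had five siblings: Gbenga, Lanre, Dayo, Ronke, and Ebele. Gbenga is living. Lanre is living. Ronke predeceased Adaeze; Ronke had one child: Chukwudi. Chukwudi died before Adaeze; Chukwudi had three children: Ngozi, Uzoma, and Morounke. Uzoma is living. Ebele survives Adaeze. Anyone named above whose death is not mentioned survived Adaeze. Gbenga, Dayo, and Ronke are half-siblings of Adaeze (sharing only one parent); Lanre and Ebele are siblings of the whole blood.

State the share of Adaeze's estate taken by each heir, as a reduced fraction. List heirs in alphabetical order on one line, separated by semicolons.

Dayo 1/7; Ebele 2/7; Gbenga 1/7; Lanre 2/7; Morounke 1/21; Ngozi 1/21; Uzoma 1/21

No spouse, descendants, or parent survives, so the estate passes to Adaeze's siblings per stirpes.
Half-blood siblings count for one-half the weight of whole-blood siblings at the initial division.
Dividing 1 in proportion to weights (total weight 7/2): Gbenga (weight 1/2) → 1/7; Lanre (weight 1) → 2/7; Dayo (weight 1/2) → 1/7; Ronke (weight 1/2) → 1/7; Ebele (weight 1) → 2/7.
Gbenga is living and takes 1/7.
Lanre is living and takes 2/7.
Dayo is living and takes 1/7.
Ronke predeceased; the 1/7 allotted to Ronke's branch passes to Ronke's issue by representation.
Chukwudi's line is the sole branch at this level, so the full 1/7 passes to Chukwudi's issue by representation.
The 1/7 is divided into 3 equal shares of 1/21 among Ngozi, Uzoma, Morounke.
Ngozi is living and takes 1/21.
Uzoma is living and takes 1/21.
Morounke is living and takes 1/21.
Ebele is living and takes 2/7.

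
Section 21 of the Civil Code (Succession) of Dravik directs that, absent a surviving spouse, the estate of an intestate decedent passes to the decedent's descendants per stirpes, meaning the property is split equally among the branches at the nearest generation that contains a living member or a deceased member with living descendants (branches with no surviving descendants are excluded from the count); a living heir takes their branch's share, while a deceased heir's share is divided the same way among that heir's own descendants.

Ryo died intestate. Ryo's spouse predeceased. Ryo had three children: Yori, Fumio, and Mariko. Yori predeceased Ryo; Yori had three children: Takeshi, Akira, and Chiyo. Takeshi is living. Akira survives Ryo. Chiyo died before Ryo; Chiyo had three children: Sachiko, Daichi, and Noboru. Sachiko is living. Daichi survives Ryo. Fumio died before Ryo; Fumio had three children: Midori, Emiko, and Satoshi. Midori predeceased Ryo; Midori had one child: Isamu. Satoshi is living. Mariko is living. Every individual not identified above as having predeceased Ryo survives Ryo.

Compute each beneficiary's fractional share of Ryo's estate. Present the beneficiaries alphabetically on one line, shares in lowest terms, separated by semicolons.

There is no surviving spouse, so the entire estate passes to Ryo's descendants per stirpes.
The estate is divided into 3 equal shares of 1/3 among Yori, Fumio, Mariko.
Yori predeceased; the 1/3 allotted to Yori's branch passes to Yori's issue by representation.
The 1/3 is divided into 3 equal shares of 1/9 among Takeshi, Akira, Chiyo.
Takeshi is living and takes 1/9.
Akira is living and takes 1/9.
Chiyo predeceased; the 1/9 allotted to Chiyo's branch passes to Chiyo's issue by representation.
The 1/9 is divided into 3 equal shares of 1/27 among Sachiko, Daichi, Noboru.
Sachiko is living and takes 1/27.
Daichi is living and takes 1/27.
Noboru is living and takes 1/27.
Fumio predeceased; the 1/3 allotted to Fumio's branch passes to Fumio's issue by representation.
The 1/3 is divided into 3 equal shares of 1/9 among Midori, Emiko, Satoshi.
Midori predeceased; the 1/9 allotted to Midori's branch passes to Midori's issue by representation.
Isamu is the sole taker at this level and receives the full 1/9.
Emiko is living and takes 1/9.
Satoshi is living and takes 1/9.
Mariko is living and takes 1/3.

Akira 1/9; Daichi 1/27; Emiko 1/9; Isamu 1/9; Mariko 1/3; Noboru 1/27; Sachiko 1/27; Satoshi 1/9; Takeshi 1/9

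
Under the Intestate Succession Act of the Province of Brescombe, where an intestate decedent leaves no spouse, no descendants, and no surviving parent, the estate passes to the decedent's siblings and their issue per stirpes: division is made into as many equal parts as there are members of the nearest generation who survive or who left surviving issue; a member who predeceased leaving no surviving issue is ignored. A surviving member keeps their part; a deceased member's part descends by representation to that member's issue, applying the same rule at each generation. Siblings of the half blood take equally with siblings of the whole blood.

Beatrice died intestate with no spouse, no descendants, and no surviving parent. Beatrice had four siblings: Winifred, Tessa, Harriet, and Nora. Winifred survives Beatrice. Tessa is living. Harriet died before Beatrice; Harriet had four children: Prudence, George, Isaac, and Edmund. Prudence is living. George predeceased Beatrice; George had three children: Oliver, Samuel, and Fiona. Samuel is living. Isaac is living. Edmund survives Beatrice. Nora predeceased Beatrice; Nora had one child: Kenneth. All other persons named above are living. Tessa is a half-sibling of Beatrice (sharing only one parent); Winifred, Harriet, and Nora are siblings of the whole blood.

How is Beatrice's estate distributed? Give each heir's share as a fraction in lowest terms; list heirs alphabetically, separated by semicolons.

No spouse, descendants, or parent survives, so the estate passes to Beatrice's siblings per stirpes.
Half-blood and whole-blood siblings take equally under the stated rule.
The estate is divided into 4 equal shares of 1/4 among Winifred, Tessa, Harriet, Nora.
Winifred is living and takes 1/4.
Tessa is living and takes 1/4.
Harriet predeceased; the 1/4 allotted to Harriet's branch passes to Harriet's issue by representation.
The 1/4 is divided into 4 equal shares of 1/16 among Prudence, George, Isaac, Edmund.
Prudence is living and takes 1/16.
George predeceased; the 1/16 allotted to George's branch passes to George's issue by representation.
The 1/16 is divided into 3 equal shares of 1/48 among Oliver, Samuel, Fiona.
Oliver is living and takes 1/48.
Samuel is living and takes 1/48.
Fiona is living and takes 1/48.
Isaac is living and takes 1/16.
Edmund is living and takes 1/16.
Nora predeceased; the 1/4 allotted to Nora's branch passes to Nora's issue by representation.
Kenneth is the sole taker at this level and receives the full 1/4.

Edmund 1/16; Fiona 1/48; Isaac 1/16; Kenneth 1/4; Oliver 1/48; Prudence 1/16; Samuel 1/48; Tessa 1/4; Winifred 1/4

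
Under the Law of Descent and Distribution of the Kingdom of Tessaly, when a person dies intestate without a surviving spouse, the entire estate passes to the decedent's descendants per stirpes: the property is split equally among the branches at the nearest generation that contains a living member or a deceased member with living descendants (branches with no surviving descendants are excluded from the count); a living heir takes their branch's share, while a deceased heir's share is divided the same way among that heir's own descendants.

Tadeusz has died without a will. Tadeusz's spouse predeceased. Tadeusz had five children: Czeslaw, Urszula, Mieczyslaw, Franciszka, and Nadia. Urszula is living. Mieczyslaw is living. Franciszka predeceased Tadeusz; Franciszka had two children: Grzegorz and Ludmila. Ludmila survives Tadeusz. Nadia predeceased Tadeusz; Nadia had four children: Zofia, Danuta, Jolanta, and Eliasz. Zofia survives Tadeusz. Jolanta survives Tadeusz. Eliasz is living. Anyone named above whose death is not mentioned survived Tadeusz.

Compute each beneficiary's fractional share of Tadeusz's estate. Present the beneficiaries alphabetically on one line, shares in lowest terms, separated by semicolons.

Czeslaw 1/5; Danuta 1/20; Eliasz 1/20; Grzegorz 1/10; Jolanta 1/20; Ludmila 1/10; Mieczyslaw 1/5; Urszula 1/5; Zofia 1/20

There is no surviving spouse, so the entire estate passes to Tadeusz's descendants per stirpes.
The estate is divided into 5 equal shares of 1/5 among Czeslaw, Urszula, Mieczyslaw, Franciszka, Nadia.
Czeslaw is living and takes 1/5.
Urszula is living and takes 1/5.
Mieczyslaw is living and takes 1/5.
Franciszka predeceased; the 1/5 allotted to Franciszka's branch passes to Franciszka's issue by representation.
The 1/5 is divided into 2 equal shares of 1/10 among Grzegorz, Ludmila.
Grzegorz is living and takes 1/10.
Ludmila is living and takes 1/10.
Nadia predeceased; the 1/5 allotted to Nadia's branch passes to Nadia's issue by representation.
The 1/5 is divided into 4 equal shares of 1/20 among Zofia, Danuta, Jolanta, Eliasz.
Zofia is living and takes 1/20.
Danuta is living and takes 1/20.
Jolanta is living and takes 1/20.
Eliasz is living and takes 1/20.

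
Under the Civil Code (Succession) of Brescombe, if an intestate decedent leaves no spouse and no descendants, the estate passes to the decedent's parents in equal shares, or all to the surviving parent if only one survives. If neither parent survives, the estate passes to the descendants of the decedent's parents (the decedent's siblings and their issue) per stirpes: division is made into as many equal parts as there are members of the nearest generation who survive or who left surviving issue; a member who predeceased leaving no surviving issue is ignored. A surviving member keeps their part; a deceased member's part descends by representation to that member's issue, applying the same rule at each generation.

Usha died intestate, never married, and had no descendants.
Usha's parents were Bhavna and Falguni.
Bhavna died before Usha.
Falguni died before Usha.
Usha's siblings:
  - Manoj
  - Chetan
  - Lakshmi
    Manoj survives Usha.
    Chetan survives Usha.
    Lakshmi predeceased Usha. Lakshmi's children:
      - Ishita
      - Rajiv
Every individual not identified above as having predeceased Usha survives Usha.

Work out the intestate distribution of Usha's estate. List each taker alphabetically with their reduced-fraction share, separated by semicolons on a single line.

Chetan 1/3; Ishita 1/6; Manoj 1/3; Rajiv 1/6

Neither parent survives and there are no descendants, so the estate passes to Usha's siblings and their issue per stirpes.
The estate is divided into 3 equal shares of 1/3 among Manoj, Chetan, Lakshmi.
Manoj is living and takes 1/3.
Chetan is living and takes 1/3.
Lakshmi predeceased; the 1/3 allotted to Lakshmi's branch passes to Lakshmi's issue by representation.
The 1/3 is divided into 2 equal shares of 1/6 among Ishita, Rajiv.
Ishita is living and takes 1/6.
Rajiv is living and takes 1/6.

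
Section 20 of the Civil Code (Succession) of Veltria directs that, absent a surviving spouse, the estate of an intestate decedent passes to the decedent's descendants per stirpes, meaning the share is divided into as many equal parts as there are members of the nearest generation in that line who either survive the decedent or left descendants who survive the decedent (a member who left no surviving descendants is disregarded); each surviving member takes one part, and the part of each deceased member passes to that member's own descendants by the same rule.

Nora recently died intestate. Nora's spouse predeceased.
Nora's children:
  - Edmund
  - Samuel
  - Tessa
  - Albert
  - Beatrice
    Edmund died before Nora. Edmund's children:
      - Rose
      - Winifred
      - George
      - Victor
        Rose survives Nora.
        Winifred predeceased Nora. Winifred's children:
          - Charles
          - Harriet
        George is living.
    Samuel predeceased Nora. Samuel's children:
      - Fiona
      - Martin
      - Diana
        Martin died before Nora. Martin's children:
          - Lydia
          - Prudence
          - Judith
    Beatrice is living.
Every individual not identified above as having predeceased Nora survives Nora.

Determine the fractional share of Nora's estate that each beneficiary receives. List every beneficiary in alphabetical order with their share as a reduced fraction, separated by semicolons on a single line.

There is no surviving spouse, so the entire estate passes to Nora's descendants per stirpes.
The estate is divided into 5 equal shares of 1/5 among Edmund, Samuel, Tessa, Albert, Beatrice.
Edmund predeceased; the 1/5 allotted to Edmund's branch passes to Edmund's issue by representation.
The 1/5 is divided into 4 equal shares of 1/20 among Rose, Winifred, George, Victor.
Rose is living and takes 1/20.
Winifred predeceased; the 1/20 allotted to Winifred's branch passes to Winifred's issue by representation.
The 1/20 is divided into 2 equal shares of 1/40 among Charles, Harriet.
Charles is living and takes 1/40.
Harriet is living and takes 1/40.
George is living and takes 1/20.
Victor is living and takes 1/20.
Samuel predeceased; the 1/5 allotted to Samuel's branch passes to Samuel's issue by representation.
The 1/5 is divided into 3 equal shares of 1/15 among Fiona, Martin, Diana.
Fiona is living and takes 1/15.
Martin predeceased; the 1/15 allotted to Martin's branch passes to Martin's issue by representation.
The 1/15 is divided into 3 equal shares of 1/45 among Lydia, Prudence, Judith.
Lydia is living and takes 1/45.
Prudence is living and takes 1/45.
Judith is living and takes 1/45.
Diana is living and takes 1/15.
Tessa is living and takes 1/5.
Albert is living and takes 1/5.
Beatrice is living and takes 1/5.

Albert 1/5; Beatrice 1/5; Charles 1/40; Diana 1/15; Fiona 1/15; George 1/20; Harriet 1/40; Judith 1/45; Lydia 1/45; Prudence 1/45; Rose 1/20; Tessa 1/5; Victor 1/20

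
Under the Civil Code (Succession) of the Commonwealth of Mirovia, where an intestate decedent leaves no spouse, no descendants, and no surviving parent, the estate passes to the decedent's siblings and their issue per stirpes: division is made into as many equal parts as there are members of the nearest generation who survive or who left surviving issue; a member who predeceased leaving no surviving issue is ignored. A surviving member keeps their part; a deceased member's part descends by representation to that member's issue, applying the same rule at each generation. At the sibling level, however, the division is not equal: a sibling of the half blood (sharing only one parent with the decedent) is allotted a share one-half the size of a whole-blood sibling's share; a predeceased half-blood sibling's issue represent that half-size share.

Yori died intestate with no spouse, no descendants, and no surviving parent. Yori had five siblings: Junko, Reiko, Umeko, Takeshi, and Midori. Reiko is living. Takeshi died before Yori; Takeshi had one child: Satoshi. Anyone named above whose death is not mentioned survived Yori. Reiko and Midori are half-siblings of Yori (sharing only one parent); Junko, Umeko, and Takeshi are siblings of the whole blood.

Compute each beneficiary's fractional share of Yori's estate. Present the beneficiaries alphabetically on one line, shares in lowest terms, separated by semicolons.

No spouse, descendants, or parent survives, so the estate passes to Yori's siblings per stirpes.
Half-blood siblings count for one-half the weight of whole-blood siblings at the initial division.
Dividing 1 in proportion to weights (total weight 4): Junko (weight 1) → 1/4; Reiko (weight 1/2) → 1/8; Umeko (weight 1) → 1/4; Takeshi (weight 1) → 1/4; Midori (weight 1/2) → 1/8.
Junko is living and takes 1/4.
Reiko is living and takes 1/8.
Umeko is living and takes 1/4.
Takeshi predeceased; the 1/4 allotted to Takeshi's branch passes to Takeshi's issue by representation.
Satoshi is the sole taker at this level and receives the full 1/4.
Midori is living and takes 1/8.

Junko 1/4; Midori 1/8; Reiko 1/8; Satoshi 1/4; Umeko 1/4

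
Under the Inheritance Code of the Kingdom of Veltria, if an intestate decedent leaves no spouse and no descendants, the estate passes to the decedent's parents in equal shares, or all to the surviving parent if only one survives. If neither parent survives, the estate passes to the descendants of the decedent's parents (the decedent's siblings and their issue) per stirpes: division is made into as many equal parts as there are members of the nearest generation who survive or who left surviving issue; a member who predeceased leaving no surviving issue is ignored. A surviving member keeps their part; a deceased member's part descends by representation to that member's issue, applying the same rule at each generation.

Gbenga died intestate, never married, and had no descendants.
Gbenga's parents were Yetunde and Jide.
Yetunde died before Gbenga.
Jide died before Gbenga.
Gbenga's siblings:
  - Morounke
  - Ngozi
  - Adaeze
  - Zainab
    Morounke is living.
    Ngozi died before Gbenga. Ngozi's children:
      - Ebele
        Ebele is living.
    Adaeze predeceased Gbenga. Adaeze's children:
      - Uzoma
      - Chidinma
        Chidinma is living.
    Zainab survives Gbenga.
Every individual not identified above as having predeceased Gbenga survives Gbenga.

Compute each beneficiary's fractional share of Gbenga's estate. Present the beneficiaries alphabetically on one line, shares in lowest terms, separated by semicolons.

Chidinma 1/8; Ebele 1/4; Morounke 1/4; Uzoma 1/8; Zainab 1/4

Neither parent survives and there are no descendants, so the estate passes to Gbenga's siblings and their issue per stirpes.
The estate is divided into 4 equal shares of 1/4 among Morounke, Ngozi, Adaeze, Zainab.
Morounke is living and takes 1/4.
Ngozi predeceased; the 1/4 allotted to Ngozi's branch passes to Ngozi's issue by representation.
Ebele is the sole taker at this level and receives the full 1/4.
Adaeze predeceased; the 1/4 allotted to Adaeze's branch passes to Adaeze's issue by representation.
The 1/4 is divided into 2 equal shares of 1/8 among Uzoma, Chidinma.
Uzoma is living and takes 1/8.
Chidinma is living and takes 1/8.
Zainab is living and takes 1/4.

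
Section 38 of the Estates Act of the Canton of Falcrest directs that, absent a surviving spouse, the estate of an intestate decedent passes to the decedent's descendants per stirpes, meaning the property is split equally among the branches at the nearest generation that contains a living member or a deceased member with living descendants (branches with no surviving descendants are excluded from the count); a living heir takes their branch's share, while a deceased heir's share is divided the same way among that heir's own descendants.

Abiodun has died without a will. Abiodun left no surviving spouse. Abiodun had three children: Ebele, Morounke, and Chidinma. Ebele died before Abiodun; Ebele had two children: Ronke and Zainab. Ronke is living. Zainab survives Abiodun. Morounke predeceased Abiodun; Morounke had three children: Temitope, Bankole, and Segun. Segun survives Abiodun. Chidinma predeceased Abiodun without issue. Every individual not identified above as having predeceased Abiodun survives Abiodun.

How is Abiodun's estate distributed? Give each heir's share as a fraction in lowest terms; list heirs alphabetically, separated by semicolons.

There is no surviving spouse, so the entire estate passes to Abiodun's descendants per stirpes.
Chidinma left no surviving issue, so that branch lapses and is disregarded.
The estate is divided into 2 equal shares of 1/2 among Ebele, Morounke.
Ebele predeceased; the 1/2 allotted to Ebele's branch passes to Ebele's issue by representation.
The 1/2 is divided into 2 equal shares of 1/4 among Ronke, Zainab.
Ronke is living and takes 1/4.
Zainab is living and takes 1/4.
Morounke predeceased; the 1/2 allotted to Morounke's branch passes to Morounke's issue by representation.
The 1/2 is divided into 3 equal shares of 1/6 among Temitope, Bankole, Segun.
Temitope is living and takes 1/6.
Bankole is living and takes 1/6.
Segun is living and takes 1/6.

Bankole 1/6; Ronke 1/4; Segun 1/6; Temitope 1/6; Zainab 1/4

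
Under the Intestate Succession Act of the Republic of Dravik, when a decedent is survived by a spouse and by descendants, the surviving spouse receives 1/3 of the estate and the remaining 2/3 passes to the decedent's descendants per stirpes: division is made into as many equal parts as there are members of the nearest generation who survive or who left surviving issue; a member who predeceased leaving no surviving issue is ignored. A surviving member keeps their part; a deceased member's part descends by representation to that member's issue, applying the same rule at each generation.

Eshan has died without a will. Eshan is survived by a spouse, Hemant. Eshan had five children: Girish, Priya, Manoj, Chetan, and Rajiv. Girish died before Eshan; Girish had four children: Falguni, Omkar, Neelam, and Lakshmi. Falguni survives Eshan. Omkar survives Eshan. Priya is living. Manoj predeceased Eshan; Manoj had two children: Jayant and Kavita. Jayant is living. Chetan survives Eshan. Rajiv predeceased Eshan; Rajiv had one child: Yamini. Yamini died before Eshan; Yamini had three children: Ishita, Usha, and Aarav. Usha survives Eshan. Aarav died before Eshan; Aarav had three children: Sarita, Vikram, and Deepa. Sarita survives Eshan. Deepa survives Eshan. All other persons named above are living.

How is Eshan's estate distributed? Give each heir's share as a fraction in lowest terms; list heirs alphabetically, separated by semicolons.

Chetan 2/15; Deepa 2/135; Falguni 1/30; Hemant 1/3; Ishita 2/45; Jayant 1/15; Kavita 1/15; Lakshmi 1/30; Neelam 1/30; Omkar 1/30; Priya 2/15; Sarita 2/135; Usha 2/45; Vikram 2/135

Hemant, as surviving spouse, takes 1/3.
The remaining 2/3 passes to Eshan's descendants per stirpes.
The 2/3 is divided into 5 equal shares of 2/15 among Girish, Priya, Manoj, Chetan, Rajiv.
Girish predeceased; the 2/15 allotted to Girish's branch passes to Girish's issue by representation.
The 2/15 is divided into 4 equal shares of 1/30 among Falguni, Omkar, Neelam, Lakshmi.
Falguni is living and takes 1/30.
Omkar is living and takes 1/30.
Neelam is living and takes 1/30.
Lakshmi is living and takes 1/30.
Priya is living and takes 2/15.
Manoj predeceased; the 2/15 allotted to Manoj's branch passes to Manoj's issue by representation.
The 2/15 is divided into 2 equal shares of 1/15 among Jayant, Kavita.
Jayant is living and takes 1/15.
Kavita is living and takes 1/15.
Chetan is living and takes 2/15.
Rajiv predeceased; the 2/15 allotted to Rajiv's branch passes to Rajiv's issue by representation.
Yamini's line is the sole branch at this level, so the full 2/15 passes to Yamini's issue by representation.
The 2/15 is divided into 3 equal shares of 2/45 among Ishita, Usha, Aarav.
Ishita is living and takes 2/45.
Usha is living and takes 2/45.
Aarav predeceased; the 2/45 allotted to Aarav's branch passes to Aarav's issue by representation.
The 2/45 is divided into 3 equal shares of 2/135 among Sarita, Vikram, Deepa.
Sarita is living and takes 2/135.
Vikram is living and takes 2/135.
Deepa is living and takes 2/135.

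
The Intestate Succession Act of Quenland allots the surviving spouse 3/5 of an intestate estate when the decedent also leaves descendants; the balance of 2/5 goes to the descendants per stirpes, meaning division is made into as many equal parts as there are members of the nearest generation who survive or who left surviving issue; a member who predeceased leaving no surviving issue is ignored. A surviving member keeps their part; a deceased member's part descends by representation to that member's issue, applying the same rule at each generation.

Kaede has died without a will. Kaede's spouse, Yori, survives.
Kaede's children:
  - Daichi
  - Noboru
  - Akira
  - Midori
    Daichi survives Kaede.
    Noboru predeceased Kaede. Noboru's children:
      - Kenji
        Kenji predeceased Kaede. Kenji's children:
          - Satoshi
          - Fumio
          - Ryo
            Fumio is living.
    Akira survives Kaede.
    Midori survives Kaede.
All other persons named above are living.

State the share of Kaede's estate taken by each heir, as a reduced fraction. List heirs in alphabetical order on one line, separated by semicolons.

Akira 1/10; Daichi 1/10; Fumio 1/30; Midori 1/10; Ryo 1/30; Satoshi 1/30; Yori 3/5

Yori, as surviving spouse, takes 3/5.
The remaining 2/5 passes to Kaede's descendants per stirpes.
The 2/5 is divided into 4 equal shares of 1/10 among Daichi, Noboru, Akira, Midori.
Daichi is living and takes 1/10.
Noboru predeceased; the 1/10 allotted to Noboru's branch passes to Noboru's issue by representation.
Kenji's line is the sole branch at this level, so the full 1/10 passes to Kenji's issue by representation.
The 1/10 is divided into 3 equal shares of 1/30 among Satoshi, Fumio, Ryo.
Satoshi is living and takes 1/30.
Fumio is living and takes 1/30.
Ryo is living and takes 1/30.
Akira is living and takes 1/10.
Midori is living and takes 1/10.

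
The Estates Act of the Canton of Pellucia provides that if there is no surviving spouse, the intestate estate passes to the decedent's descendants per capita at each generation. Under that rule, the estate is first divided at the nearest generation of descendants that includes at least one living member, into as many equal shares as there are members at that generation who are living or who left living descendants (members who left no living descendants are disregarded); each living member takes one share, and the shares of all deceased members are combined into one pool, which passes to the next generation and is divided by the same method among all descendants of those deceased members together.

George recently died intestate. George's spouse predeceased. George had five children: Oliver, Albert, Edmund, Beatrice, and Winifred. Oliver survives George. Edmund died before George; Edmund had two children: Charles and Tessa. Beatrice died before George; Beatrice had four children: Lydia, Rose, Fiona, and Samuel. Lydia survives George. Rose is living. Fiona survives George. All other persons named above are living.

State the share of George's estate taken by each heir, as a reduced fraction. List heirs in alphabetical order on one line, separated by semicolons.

Albert 1/5; Charles 1/15; Fiona 1/15; Lydia 1/15; Oliver 1/5; Rose 1/15; Samuel 1/15; Tessa 1/15; Winifred 1/5

There is no surviving spouse, so the entire estate passes to George's descendants per capita at each generation.
At generation 1 (Oliver, Albert, Edmund, Beatrice, Winifred) there are 5 shares of (1)/5 = 1/5 each.
Living: Oliver, Albert, and Winifred — each takes 1/5.
Deceased: Edmund and Beatrice. Their combined 2/5 is pooled and carried to generation 2.
At generation 2 (Charles, Tessa, Lydia, Rose, Fiona, Samuel) there are 6 shares of (2/5)/6 = 1/15 each.
Living: Charles, Tessa, Lydia, Rose, Fiona, and Samuel — each takes 1/15.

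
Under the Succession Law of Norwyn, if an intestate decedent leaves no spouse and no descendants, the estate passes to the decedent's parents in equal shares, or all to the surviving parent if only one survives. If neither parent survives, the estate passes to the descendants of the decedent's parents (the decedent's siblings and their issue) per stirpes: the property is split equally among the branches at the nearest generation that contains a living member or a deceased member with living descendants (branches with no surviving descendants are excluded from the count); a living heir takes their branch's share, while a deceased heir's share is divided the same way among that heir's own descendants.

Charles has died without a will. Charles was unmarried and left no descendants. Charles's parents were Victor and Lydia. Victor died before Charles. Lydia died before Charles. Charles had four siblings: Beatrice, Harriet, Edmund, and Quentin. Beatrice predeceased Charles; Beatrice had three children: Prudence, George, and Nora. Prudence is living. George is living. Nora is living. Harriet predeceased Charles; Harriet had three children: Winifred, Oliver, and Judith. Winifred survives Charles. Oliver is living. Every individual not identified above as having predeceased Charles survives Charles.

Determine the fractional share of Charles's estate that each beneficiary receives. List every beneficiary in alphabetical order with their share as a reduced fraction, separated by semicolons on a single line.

Neither parent survives and there are no descendants, so the estate passes to Charles's siblings and their issue per stirpes.
The estate is divided into 4 equal shares of 1/4 among Beatrice, Harriet, Edmund, Quentin.
Beatrice predeceased; the 1/4 allotted to Beatrice's branch passes to Beatrice's issue by representation.
The 1/4 is divided into 3 equal shares of 1/12 among Prudence, George, Nora.
Prudence is living and takes 1/12.
George is living and takes 1/12.
Nora is living and takes 1/12.
Harriet predeceased; the 1/4 allotted to Harriet's branch passes to Harriet's issue by representation.
The 1/4 is divided into 3 equal shares of 1/12 among Winifred, Oliver, Judith.
Winifred is living and takes 1/12.
Oliver is living and takes 1/12.
Judith is living and takes 1/12.
Edmund is living and takes 1/4.
Quentin is living and takes 1/4.

Edmund 1/4; George 1/12; Judith 1/12; Nora 1/12; Oliver 1/12; Prudence 1/12; Quentin 1/4; Winifred 1/12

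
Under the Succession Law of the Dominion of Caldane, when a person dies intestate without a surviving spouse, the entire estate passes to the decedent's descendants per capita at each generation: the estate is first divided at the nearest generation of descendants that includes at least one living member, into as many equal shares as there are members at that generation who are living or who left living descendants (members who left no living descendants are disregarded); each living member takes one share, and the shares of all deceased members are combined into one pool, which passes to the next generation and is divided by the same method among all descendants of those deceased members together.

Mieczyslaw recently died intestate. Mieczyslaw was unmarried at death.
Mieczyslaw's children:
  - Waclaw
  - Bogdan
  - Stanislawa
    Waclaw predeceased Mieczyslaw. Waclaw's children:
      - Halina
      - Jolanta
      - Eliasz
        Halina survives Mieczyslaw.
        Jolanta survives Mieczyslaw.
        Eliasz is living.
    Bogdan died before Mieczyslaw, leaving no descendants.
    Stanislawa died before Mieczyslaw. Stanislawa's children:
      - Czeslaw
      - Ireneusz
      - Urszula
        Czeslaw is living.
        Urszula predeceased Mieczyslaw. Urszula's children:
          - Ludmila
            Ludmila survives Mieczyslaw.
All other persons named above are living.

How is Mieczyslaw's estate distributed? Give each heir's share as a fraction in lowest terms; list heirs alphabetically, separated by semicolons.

Czeslaw 1/6; Eliasz 1/6; Halina 1/6; Ireneusz 1/6; Jolanta 1/6; Ludmila 1/6

There is no surviving spouse, so the entire estate passes to Mieczyslaw's descendants per capita at each generation.
No one at generation 1 (Waclaw, Stanislawa) is living; moving to the next generation.
At generation 2 (Halina, Jolanta, Eliasz, Czeslaw, Ireneusz, Urszula) there are 6 shares of (1)/6 = 1/6 each.
Living: Halina, Jolanta, Eliasz, Czeslaw, and Ireneusz — each takes 1/6.
Deceased: Urszula. That 1/6 share is carried to generation 3.
At generation 3 (Ludmila) there are 1 shares of (1/6)/1 = 1/6 each.
Living: Ludmila — each takes 1/6.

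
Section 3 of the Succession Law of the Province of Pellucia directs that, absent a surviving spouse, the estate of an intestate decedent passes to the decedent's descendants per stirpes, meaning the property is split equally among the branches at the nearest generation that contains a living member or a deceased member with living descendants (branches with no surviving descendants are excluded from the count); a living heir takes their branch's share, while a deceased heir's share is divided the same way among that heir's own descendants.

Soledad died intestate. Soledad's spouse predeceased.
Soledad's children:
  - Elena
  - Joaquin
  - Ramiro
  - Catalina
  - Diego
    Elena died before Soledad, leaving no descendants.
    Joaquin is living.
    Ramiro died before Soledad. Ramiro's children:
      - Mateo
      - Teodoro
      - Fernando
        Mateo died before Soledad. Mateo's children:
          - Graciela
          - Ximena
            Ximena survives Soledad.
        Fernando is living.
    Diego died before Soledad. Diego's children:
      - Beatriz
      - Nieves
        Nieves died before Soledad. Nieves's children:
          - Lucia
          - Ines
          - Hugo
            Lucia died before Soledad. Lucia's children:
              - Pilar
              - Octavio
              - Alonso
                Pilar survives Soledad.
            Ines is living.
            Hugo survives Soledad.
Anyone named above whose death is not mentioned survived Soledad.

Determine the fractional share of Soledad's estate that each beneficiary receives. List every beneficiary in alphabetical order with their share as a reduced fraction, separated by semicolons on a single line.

There is no surviving spouse, so the entire estate passes to Soledad's descendants per stirpes.
Elena left no surviving issue, so that branch lapses and is disregarded.
The estate is divided into 4 equal shares of 1/4 among Joaquin, Ramiro, Catalina, Diego.
Joaquin is living and takes 1/4.
Ramiro predeceased; the 1/4 allotted to Ramiro's branch passes to Ramiro's issue by representation.
The 1/4 is divided into 3 equal shares of 1/12 among Mateo, Teodoro, Fernando.
Mateo predeceased; the 1/12 allotted to Mateo's branch passes to Mateo's issue by representation.
The 1/12 is divided into 2 equal shares of 1/24 among Graciela, Ximena.
Graciela is living and takes 1/24.
Ximena is living and takes 1/24.
Teodoro is living and takes 1/12.
Fernando is living and takes 1/12.
Catalina is living and takes 1/4.
Diego predeceased; the 1/4 allotted to Diego's branch passes to Diego's issue by representation.
The 1/4 is divided into 2 equal shares of 1/8 among Beatriz, Nieves.
Beatriz is living and takes 1/8.
Nieves predeceased; the 1/8 allotted to Nieves's branch passes to Nieves's issue by representation.
The 1/8 is divided into 3 equal shares of 1/24 among Lucia, Ines, Hugo.
Lucia predeceased; the 1/24 allotted to Lucia's branch passes to Lucia's issue by representation.
The 1/24 is divided into 3 equal shares of 1/72 among Pilar, Octavio, Alonso.
Pilar is living and takes 1/72.
Octavio is living and takes 1/72.
Alonso is living and takes 1/72.
Ines is living and takes 1/24.
Hugo is living and takes 1/24.

Alonso 1/72; Beatriz 1/8; Catalina 1/4; Fernando 1/12; Graciela 1/24; Hugo 1/24; Ines 1/24; Joaquin 1/4; Octavio 1/72; Pilar 1/72; Teodoro 1/12; Ximena 1/24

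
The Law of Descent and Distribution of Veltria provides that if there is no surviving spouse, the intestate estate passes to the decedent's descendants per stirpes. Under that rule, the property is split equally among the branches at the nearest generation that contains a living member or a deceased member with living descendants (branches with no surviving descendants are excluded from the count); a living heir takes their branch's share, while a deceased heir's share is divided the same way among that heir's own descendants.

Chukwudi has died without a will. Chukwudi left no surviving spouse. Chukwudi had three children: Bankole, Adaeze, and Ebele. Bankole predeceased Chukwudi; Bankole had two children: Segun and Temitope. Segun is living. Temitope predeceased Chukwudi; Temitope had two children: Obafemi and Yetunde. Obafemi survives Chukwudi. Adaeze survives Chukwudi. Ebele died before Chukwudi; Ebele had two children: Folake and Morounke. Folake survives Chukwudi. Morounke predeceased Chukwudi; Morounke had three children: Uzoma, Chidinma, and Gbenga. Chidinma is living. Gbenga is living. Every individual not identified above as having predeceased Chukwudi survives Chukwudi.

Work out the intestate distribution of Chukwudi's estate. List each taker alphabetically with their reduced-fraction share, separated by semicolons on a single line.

There is no surviving spouse, so the entire estate passes to Chukwudi's descendants per stirpes.
The estate is divided into 3 equal shares of 1/3 among Bankole, Adaeze, Ebele.
Bankole predeceased; the 1/3 allotted to Bankole's branch passes to Bankole's issue by representation.
The 1/3 is divided into 2 equal shares of 1/6 among Segun, Temitope.
Segun is living and takes 1/6.
Temitope predeceased; the 1/6 allotted to Temitope's branch passes to Temitope's issue by representation.
The 1/6 is divided into 2 equal shares of 1/12 among Obafemi, Yetunde.
Obafemi is living and takes 1/12.
Yetunde is living and takes 1/12.
Adaeze is living and takes 1/3.
Ebele predeceased; the 1/3 allotted to Ebele's branch passes to Ebele's issue by representation.
The 1/3 is divided into 2 equal shares of 1/6 among Folake, Morounke.
Folake is living and takes 1/6.
Morounke predeceased; the 1/6 allotted to Morounke's branch passes to Morounke's issue by representation.
The 1/6 is divided into 3 equal shares of 1/18 among Uzoma, Chidinma, Gbenga.
Uzoma is living and takes 1/18.
Chidinma is living and takes 1/18.
Gbenga is living and takes 1/18.

Adaeze 1/3; Chidinma 1/18; Folake 1/6; Gbenga 1/18; Obafemi 1/12; Segun 1/6; Uzoma 1/18; Yetunde 1/12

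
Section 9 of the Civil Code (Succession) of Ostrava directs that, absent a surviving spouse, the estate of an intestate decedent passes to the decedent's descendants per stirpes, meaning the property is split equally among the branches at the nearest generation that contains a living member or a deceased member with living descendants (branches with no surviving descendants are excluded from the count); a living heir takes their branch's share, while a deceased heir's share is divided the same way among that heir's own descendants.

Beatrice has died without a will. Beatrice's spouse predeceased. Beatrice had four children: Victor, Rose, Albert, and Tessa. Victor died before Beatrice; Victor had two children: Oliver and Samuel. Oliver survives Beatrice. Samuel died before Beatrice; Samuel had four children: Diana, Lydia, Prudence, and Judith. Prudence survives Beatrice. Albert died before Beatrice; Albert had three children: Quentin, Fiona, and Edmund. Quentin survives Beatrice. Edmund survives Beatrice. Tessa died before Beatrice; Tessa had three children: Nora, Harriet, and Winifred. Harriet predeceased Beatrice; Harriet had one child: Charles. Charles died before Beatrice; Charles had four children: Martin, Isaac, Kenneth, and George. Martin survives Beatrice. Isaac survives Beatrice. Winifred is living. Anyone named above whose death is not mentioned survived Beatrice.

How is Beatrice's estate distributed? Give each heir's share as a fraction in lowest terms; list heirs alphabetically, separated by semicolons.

Diana 1/32; Edmund 1/12; Fiona 1/12; George 1/48; Isaac 1/48; Judith 1/32; Kenneth 1/48; Lydia 1/32; Martin 1/48; Nora 1/12; Oliver 1/8; Prudence 1/32; Quentin 1/12; Rose 1/4; Winifred 1/12

There is no surviving spouse, so the entire estate passes to Beatrice's descendants per stirpes.
The estate is divided into 4 equal shares of 1/4 among Victor, Rose, Albert, Tessa.
Victor predeceased; the 1/4 allotted to Victor's branch passes to Victor's issue by representation.
The 1/4 is divided into 2 equal shares of 1/8 among Oliver, Samuel.
Oliver is living and takes 1/8.
Samuel predeceased; the 1/8 allotted to Samuel's branch passes to Samuel's issue by representation.
The 1/8 is divided into 4 equal shares of 1/32 among Diana, Lydia, Prudence, Judith.
Diana is living and takes 1/32.
Lydia is living and takes 1/32.
Prudence is living and takes 1/32.
Judith is living and takes 1/32.
Rose is living and takes 1/4.
Albert predeceased; the 1/4 allotted to Albert's branch passes to Albert's issue by representation.
The 1/4 is divided into 3 equal shares of 1/12 among Quentin, Fiona, Edmund.
Quentin is living and takes 1/12.
Fiona is living and takes 1/12.
Edmund is living and takes 1/12.
Tessa predeceased; the 1/4 allotted to Tessa's branch passes to Tessa's issue by representation.
The 1/4 is divided into 3 equal shares of 1/12 among Nora, Harriet, Winifred.
Nora is living and takes 1/12.
Harriet predeceased; the 1/12 allotted to Harriet's branch passes to Harriet's issue by representation.
Charles's line is the sole branch at this level, so the full 1/12 passes to Charles's issue by representation.
The 1/12 is divided into 4 equal shares of 1/48 among Martin, Isaac, Kenneth, George.
Martin is living and takes 1/48.
Isaac is living and takes 1/48.
Kenneth is living and takes 1/48.
George is living and takes 1/48.
Winifred is living and takes 1/12.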